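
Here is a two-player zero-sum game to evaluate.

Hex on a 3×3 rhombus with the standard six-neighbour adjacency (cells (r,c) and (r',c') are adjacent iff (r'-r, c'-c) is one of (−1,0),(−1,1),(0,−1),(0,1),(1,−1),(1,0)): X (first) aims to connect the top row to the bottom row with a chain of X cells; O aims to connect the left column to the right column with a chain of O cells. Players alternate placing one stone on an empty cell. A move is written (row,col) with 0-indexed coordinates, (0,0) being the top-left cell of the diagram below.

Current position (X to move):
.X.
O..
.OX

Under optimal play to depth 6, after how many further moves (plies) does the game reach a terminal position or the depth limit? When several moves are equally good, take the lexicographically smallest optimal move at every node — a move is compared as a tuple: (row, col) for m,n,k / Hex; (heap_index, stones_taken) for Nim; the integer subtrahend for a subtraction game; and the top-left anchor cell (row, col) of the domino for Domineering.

ply 1, X at .X./O../.OX | (0,0)=-1→XX./O../.OX; (0,2)=-1→.XX/O../.OX; (1,1)=+1→.X./OX./.OX*; (1,2)=+1→.X./O.X/.OX; (2,0)=-1→.X./O../XOX
ply 2, O at .X./OX./.OX | (0,0)=-1→OX./OX./.OX*; (0,2)=-1→.XO/OX./.OX; (1,2)=-1→.X./OXO/.OX; (2,0)=-1→.X./OX./OOX
ply 3, X at OX./OX./.OX | (0,2)=+1→OXX/OX./.OX*; (1,2)=+1→OX./OXX/.OX; (2,0)=+1→OX./OX./XOX
ply 4, O at OXX/OX./.OX | (1,2)=-1→OXX/OXO/.OX*; (2,0)=-1→OXX/OX./OOX
ply 5, X at OXX/OXO/.OX | (2,0)=+1→OXX/OXO/XOX*
ply 6: OXX/OXO/XOX is terminal -1 (O); from .X./O../.OX depth 6

PV length from [.X./O../.OX]: 5 plies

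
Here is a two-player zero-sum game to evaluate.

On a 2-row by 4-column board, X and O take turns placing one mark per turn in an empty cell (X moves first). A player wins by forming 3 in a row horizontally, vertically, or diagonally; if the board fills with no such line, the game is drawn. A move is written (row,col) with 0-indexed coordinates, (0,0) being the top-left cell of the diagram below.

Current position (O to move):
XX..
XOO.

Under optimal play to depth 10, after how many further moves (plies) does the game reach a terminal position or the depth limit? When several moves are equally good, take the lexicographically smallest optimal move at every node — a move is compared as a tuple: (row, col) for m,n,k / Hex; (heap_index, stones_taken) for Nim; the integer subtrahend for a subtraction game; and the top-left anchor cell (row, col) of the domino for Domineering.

p1 O@[XX../XOO.]: (0,2)[XXO./XOO.]+0 (0,3)[XX.O/XOO.]-1 (1,3)[XX../XOOO]+1*
p2 X@[XX../XOOO] terminal -1; root [XX../XOO.] d10

PV length from [XX../XOO.]: 1 ply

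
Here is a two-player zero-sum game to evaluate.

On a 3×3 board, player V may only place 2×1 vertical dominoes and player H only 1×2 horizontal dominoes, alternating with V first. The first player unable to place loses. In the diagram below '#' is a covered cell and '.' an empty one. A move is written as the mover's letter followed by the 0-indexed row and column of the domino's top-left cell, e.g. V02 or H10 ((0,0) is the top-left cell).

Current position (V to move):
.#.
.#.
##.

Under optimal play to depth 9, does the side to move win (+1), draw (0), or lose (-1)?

[.#./.#./##.] V move#1: V00:+1/##./##./##.*, V02:+1/.##/.##/##., V12:+1/.#./.##/###
[##./##./##.] end (terminal -1, H#2); searched .#./.#./##. to 9

value(.#./.#./##., V) = +1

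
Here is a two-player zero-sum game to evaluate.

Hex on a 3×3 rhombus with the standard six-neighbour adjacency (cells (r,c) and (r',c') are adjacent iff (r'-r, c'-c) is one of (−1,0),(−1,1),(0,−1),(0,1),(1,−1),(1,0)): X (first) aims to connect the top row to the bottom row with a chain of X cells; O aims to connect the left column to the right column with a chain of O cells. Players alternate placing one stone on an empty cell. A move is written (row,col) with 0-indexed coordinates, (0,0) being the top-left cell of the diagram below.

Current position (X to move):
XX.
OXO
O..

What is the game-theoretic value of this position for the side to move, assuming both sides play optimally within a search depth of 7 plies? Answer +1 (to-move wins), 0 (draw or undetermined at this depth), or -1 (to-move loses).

[XX./OXO/O..] X move#1: (0,2):-1/XXX/OXO/O.., (2,1):+1/XX./OXO/OX.*, (2,2):-1/XX./OXO/O.X
[XX./OXO/OX.] end (terminal -1, O#2); searched XX./OXO/O.. to 7

value(XX./OXO/O.., X) = +1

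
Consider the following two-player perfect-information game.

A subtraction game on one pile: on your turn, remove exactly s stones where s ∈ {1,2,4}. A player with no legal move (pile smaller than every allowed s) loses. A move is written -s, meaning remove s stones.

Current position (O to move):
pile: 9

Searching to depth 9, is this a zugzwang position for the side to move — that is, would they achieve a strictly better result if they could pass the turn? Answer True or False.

zugzwang(9, O) = True

ply 1, O at 9 | -1=-1→8*; -2=-1→7; -4=-1→5
ply 2, X at 8 | -1=-1→7; -2=+1→6*; -4=-1→4
ply 3, O at 6 | -1=-1→5*; -2=-1→4; -4=-1→2
ply 4, X at 5 | -1=-1→4; -2=+1→3*; -4=-1→1
ply 5, O at 3 | -1=-1→2*; -2=-1→1
ply 6, X at 2 | -1=-1→1; -2=+1→0*
ply 7: 0 is terminal -1 (O); from 9 depth 9
suppose O passes — search the same position with X to move:
pass> ply 1, X at 9 | -1=-1→8*; -2=-1→7; -4=-1→5
pass> ply 2, O at 8 | -1=-1→7; -2=+1→6*; -4=-1→4
pass> ply 3, X at 6 | -1=-1→5*; -2=-1→4; -4=-1→2
pass> ply 4, O at 5 | -1=-1→4; -2=+1→3*; -4=-1→1
pass> ply 5, X at 3 | -1=-1→2*; -2=-1→1
pass> ply 6, O at 2 | -1=-1→1; -2=+1→0*
pass> ply 7: 0 is terminal -1 (X); from 9 depth 9
for O: play -1, pass +1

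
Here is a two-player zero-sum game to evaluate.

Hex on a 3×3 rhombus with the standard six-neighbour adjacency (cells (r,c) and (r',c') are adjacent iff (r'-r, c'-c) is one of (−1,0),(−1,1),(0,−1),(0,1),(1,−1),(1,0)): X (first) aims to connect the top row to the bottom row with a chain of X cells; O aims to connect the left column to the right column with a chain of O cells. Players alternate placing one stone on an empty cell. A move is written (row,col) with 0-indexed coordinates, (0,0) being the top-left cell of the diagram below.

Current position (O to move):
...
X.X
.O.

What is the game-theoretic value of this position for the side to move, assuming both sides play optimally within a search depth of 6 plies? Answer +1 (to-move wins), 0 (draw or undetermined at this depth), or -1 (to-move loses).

ply 1, O at .../X.X/.O. | (0,0)=-1→O../X.X/.O.*; (0,1)=-1→.O./X.X/.O.; (0,2)=-1→..O/X.X/.O.; (1,1)=-1→.../XOX/.O.; (2,0)=-1→.../X.X/OO.; (2,2)=-1→.../X.X/.OO
ply 2, X at O../X.X/.O. | (0,1)=+1→OX./X.X/.O.*; (0,2)=+1→O.X/X.X/.O.; (1,1)=+1→O../XXX/.O.; (2,0)=+1→O../X.X/XO.; (2,2)=+1→O../X.X/.OX
ply 3, O at OX./X.X/.O. | (0,2)=-1→OXO/X.X/.O.*; (1,1)=-1→OX./XOX/.O.; (2,0)=-1→OX./X.X/OO.; (2,2)=-1→OX./X.X/.OO
ply 4, X at OXO/X.X/.O. | (1,1)=+1→OXO/XXX/.O.*; (2,0)=+1→OXO/X.X/XO.; (2,2)=+1→OXO/X.X/.OX
ply 5, O at OXO/XXX/.O. | (2,0)=-1→OXO/XXX/OO.*; (2,2)=-1→OXO/XXX/.OO
ply 6, X at OXO/XXX/OO. | (2,2)=+1→OXO/XXX/OOX*
ply 7: OXO/XXX/OOX is terminal -1 (O); from .../X.X/.O. depth 6

value(.../X.X/.O., O) = -1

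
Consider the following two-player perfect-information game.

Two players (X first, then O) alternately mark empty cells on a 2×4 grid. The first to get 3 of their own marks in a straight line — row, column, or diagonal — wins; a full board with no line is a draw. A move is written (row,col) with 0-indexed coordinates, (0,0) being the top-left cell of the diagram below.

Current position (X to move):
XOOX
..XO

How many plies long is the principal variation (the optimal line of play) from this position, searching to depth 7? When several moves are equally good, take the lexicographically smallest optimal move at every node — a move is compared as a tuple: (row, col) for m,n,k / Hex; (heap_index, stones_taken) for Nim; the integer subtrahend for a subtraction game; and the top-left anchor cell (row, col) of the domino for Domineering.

p1 X@[XOOX/..XO]: (1,0)[XOOX/X.XO]+0* (1,1)[XOOX/.XXO]+0
p2 O@[XOOX/X.XO]: (1,1)[XOOX/XOXO]+0*
p3 X@[XOOX/XOXO] terminal +0; root [XOOX/..XO] d7

PV length from [XOOX/..XO]: 2 plies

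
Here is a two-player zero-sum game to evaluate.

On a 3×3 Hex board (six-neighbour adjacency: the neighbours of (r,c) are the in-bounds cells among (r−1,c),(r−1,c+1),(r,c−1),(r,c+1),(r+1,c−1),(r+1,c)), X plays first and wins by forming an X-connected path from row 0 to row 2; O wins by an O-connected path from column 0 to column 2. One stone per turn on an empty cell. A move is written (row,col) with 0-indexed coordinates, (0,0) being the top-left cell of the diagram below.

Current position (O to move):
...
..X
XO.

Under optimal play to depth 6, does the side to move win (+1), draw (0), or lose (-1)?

value(.../..X/XO., O) = -1

[.../..X/XO.] O move#1: (0,0):-1/O../..X/XO.*, (0,1):-1/.O./..X/XO., (0,2):-1/..O/..X/XO., (1,0):-1/.../O.X/XO., (1,1):-1/.../.OX/XO., (2,2):-1/.../..X/XOO
[O../..X/XO.] X move#2: (0,1):+1/OX./..X/XO.*, (0,2):+1/O.X/..X/XO., (1,0):+1/O../X.X/XO., (1,1):+1/O../.XX/XO., (2,2):+1/O../..X/XOX
[OX./..X/XO.] O move#3: (0,2):-1/OXO/..X/XO.*, (1,0):-1/OX./O.X/XO., (1,1):-1/OX./.OX/XO., (2,2):-1/OX./..X/XOO
[OXO/..X/XO.] X move#4: (1,0):+1/OXO/X.X/XO.*, (1,1):+1/OXO/.XX/XO., (2,2):+1/OXO/..X/XOX
[OXO/X.X/XO.] end (terminal -1, O#5); searched .../..X/XO. to 6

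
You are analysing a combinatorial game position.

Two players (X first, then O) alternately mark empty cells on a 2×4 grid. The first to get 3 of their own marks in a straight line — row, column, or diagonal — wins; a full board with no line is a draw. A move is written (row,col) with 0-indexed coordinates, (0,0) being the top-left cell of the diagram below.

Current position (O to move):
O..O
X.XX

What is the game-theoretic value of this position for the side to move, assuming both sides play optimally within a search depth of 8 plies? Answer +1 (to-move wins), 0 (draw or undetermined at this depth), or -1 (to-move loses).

value(O..O/X.XX, O) = 0

[O..O/X.XX] O move#1: (0,1):-1/OO.O/X.XX, (0,2):-1/O.OO/X.XX, (1,1):+0/O..O/XOXX*
[O..O/XOXX] X move#2: (0,1):+0/OX.O/XOXX*, (0,2):+0/O.XO/XOXX
[OX.O/XOXX] O move#3: (0,2):+0/OXOO/XOXX*
[OXOO/XOXX] end (terminal +0, X#4); searched O..O/X.XX to 8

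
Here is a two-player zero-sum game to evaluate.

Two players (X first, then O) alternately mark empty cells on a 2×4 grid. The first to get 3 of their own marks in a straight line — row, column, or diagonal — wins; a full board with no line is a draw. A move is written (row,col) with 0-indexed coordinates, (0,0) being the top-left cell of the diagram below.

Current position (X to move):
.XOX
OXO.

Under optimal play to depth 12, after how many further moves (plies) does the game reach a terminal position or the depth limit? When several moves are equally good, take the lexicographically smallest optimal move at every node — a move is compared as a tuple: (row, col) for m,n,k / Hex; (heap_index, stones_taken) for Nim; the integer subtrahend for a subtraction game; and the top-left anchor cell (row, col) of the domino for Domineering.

[.XOX/OXO.] X move#1: (0,0):+0/XXOX/OXO.*, (1,3):+0/.XOX/OXOX
[XXOX/OXO.] O move#2: (1,3):+0/XXOX/OXOO*
[XXOX/OXOO] end (terminal +0, X#3); searched .XOX/OXO. to 12

PV length from [.XOX/OXO.]: 2 plies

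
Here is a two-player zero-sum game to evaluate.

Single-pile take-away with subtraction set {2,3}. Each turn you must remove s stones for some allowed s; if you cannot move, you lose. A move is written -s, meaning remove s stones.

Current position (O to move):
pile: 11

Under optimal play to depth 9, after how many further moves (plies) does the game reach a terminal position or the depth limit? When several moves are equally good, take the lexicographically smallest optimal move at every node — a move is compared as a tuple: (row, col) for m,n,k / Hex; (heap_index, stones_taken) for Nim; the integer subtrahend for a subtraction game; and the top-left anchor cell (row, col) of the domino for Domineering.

PV length from [11]: 4 plies

ply 1, O at 11 | -2=-1→9*; -3=-1→8
ply 2, X at 9 | -2=-1→7; -3=+1→6*
ply 3, O at 6 | -2=-1→4*; -3=-1→3
ply 4, X at 4 | -2=-1→2; -3=+1→1*
ply 5: 1 is terminal -1 (O); from 11 depth 9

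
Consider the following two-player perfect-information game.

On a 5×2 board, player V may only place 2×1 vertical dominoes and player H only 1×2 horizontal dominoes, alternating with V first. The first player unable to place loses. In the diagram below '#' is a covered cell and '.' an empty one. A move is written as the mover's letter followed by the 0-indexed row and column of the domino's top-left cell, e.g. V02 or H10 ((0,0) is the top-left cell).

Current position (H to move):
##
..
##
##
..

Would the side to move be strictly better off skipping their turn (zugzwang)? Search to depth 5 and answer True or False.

zugzwang(##/../##/##/.., H) = False

p1 H@[##/../##/##/..]: H10[##/##/##/##/..]+1* H40[##/../##/##/##]+1
p2 V@[##/##/##/##/..] terminal -1; root [##/../##/##/..] d5
if H skipped the turn, V would face:
~ p1 V@[##/../##/##/..] terminal -1; root [##/../##/##/..] d5
compare (H): move=+1 vs pass=+1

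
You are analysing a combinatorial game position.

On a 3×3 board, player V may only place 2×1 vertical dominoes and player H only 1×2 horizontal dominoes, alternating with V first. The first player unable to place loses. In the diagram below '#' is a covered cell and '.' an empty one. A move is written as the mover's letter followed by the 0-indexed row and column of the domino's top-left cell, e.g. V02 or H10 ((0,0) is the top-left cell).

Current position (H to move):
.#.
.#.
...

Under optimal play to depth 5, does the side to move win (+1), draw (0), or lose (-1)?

value(.#./.#./..., H) = -1

[.#./.#./...] H move#1: H20:-1/.#./.#./##.*, H21:-1/.#./.#./.##
[.#./.#./##.] V move#2: V00:+1/##./##./##.*, V02:+1/.##/.##/##., V12:+1/.#./.##/###
[##./##./##.] end (terminal -1, H#3); searched .#./.#./... to 5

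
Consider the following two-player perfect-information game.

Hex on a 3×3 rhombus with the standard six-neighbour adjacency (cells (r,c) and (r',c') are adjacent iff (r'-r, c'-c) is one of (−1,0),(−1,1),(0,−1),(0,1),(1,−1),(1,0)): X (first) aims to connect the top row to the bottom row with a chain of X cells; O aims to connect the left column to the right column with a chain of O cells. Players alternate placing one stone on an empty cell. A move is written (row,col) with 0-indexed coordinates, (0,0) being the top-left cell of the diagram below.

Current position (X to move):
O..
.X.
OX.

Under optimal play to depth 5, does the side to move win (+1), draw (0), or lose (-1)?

[O../.X./OX.] X move#1: (0,1):+1/OX./.X./OX.*, (0,2):+1/O.X/.X./OX., (1,0):+1/O../XX./OX., (1,2):+1/O../.XX/OX., (2,2):+1/O../.X./OXX
[OX./.X./OX.] end (terminal -1, O#2); searched O../.X./OX. to 5

value(O../.X./OX., X) = +1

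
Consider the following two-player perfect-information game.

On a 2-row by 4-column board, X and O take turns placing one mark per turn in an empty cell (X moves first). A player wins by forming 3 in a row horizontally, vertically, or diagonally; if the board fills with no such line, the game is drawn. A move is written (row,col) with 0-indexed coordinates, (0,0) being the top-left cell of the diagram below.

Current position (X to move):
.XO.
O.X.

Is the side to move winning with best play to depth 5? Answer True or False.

X winning at [.XO./O.X.]: False

[.XO./O.X.] X move#1: (0,0):+0/XXO./O.X.*, (0,3):+0/.XOX/O.X., (1,1):+0/.XO./OXX., (1,3):+0/.XO./O.XX
[XXO./O.X.] O move#2: (0,3):+0/XXOO/O.X.*, (1,1):+0/XXO./OOX., (1,3):+0/XXO./O.XO
[XXOO/O.X.] X move#3: (1,1):+0/XXOO/OXX.*, (1,3):+0/XXOO/O.XX
[XXOO/OXX.] O move#4: (1,3):+0/XXOO/OXXO*
[XXOO/OXXO] end (terminal +0, X#5); searched .XO./O.X. to 5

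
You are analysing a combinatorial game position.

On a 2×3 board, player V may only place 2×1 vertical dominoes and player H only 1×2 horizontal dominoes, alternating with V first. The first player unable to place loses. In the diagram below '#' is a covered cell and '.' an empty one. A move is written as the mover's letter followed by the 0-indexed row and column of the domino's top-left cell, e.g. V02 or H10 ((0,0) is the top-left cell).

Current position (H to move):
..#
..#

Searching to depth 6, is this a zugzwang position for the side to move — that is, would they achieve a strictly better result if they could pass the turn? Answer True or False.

p1 H@[..#/..#]: H00[###/..#]+1* H10[..#/###]+1
p2 V@[###/..#] terminal -1; root [..#/..#] d6
suppose H passes — search the same position with V to move:
pass> p1 V@[..#/..#]: V00[#.#/#.#]+1* V01[.##/.##]+1
pass> p2 H@[#.#/#.#] terminal -1; root [..#/..#] d6
for H: play +1, pass -1

zugzwang(..#/..#, H) = False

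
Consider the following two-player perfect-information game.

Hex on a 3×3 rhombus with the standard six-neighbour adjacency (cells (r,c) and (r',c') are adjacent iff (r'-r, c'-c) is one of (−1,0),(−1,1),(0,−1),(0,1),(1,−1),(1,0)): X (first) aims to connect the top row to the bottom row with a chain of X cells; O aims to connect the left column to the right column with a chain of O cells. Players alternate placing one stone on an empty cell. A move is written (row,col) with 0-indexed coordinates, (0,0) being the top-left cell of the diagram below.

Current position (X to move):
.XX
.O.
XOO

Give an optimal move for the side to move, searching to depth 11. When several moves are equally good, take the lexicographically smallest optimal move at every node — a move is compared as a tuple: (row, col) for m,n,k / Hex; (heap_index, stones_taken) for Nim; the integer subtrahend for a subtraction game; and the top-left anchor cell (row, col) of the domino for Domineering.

p1 X@[.XX/.O./XOO]: (0,0)[XXX/.O./XOO]-1 (1,0)[.XX/XO./XOO]+1* (1,2)[.XX/.OX/XOO]-1
p2 O@[.XX/XO./XOO] terminal -1; root [.XX/.O./XOO] d11

X's best at [.XX/.O./XOO]: (1,0)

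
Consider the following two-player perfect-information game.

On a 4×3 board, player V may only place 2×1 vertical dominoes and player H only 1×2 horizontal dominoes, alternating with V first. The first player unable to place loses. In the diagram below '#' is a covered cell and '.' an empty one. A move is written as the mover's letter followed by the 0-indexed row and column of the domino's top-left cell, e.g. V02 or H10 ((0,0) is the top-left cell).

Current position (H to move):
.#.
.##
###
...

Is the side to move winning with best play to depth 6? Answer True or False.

ply 1, H at .#./.##/###/... | H30=-1→.#./.##/###/##.*; H31=-1→.#./.##/###/.##
ply 2, V at .#./.##/###/##. | V00=+1→##./###/###/##.*
ply 3: ##./###/###/##. is terminal -1 (H); from .#./.##/###/... depth 6

H winning at [.#./.##/###/...]: False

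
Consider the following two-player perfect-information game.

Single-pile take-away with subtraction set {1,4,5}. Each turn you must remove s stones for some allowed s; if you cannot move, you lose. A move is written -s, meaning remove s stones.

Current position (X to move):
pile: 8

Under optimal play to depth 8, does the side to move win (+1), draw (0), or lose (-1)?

value(8, X) = -1

p1 X@[8]: -1[7]-1* -4[4]-1 -5[3]-1
p2 O@[7]: -1[6]-1 -4[3]-1 -5[2]+1*
p3 X@[2]: -1[1]-1*
p4 O@[1]: -1[0]+1*
p5 X@[0] terminal -1; root [8] d8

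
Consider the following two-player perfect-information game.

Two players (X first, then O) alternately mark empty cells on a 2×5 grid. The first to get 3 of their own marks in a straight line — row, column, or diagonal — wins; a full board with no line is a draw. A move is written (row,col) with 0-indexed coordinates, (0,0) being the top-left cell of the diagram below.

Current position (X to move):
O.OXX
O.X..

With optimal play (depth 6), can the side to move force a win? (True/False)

X winning at [O.OXX/O.X..]: False

[O.OXX/O.X..] X move#1: (0,1):+0/OXOXX/O.X..*, (1,1):-1/O.OXX/OXX.., (1,3):-1/O.OXX/O.XX., (1,4):-1/O.OXX/O.X.X
[OXOXX/O.X..] O move#2: (1,1):+0/OXOXX/OOX..*, (1,3):+0/OXOXX/O.XO., (1,4):+0/OXOXX/O.X.O
[OXOXX/OOX..] X move#3: (1,3):+0/OXOXX/OOXX.*, (1,4):+0/OXOXX/OOX.X
[OXOXX/OOXX.] O move#4: (1,4):+0/OXOXX/OOXXO*
[OXOXX/OOXXO] end (terminal +0, X#5); searched O.OXX/O.X.. to 6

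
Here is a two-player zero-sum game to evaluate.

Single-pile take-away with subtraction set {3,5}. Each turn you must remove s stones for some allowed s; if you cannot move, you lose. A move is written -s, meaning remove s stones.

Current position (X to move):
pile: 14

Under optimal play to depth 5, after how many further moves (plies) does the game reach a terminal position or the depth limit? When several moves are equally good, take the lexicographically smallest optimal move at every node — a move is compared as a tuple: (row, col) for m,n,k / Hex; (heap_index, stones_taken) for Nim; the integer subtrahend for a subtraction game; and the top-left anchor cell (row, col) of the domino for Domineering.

ply 1, X at 14 | -3=-1→11; -5=+1→9*
ply 2, O at 9 | -3=-1→6*; -5=-1→4
ply 3, X at 6 | -3=-1→3; -5=+1→1*
ply 4: 1 is terminal -1 (O); from 14 depth 5

PV length from [14]: 3 plies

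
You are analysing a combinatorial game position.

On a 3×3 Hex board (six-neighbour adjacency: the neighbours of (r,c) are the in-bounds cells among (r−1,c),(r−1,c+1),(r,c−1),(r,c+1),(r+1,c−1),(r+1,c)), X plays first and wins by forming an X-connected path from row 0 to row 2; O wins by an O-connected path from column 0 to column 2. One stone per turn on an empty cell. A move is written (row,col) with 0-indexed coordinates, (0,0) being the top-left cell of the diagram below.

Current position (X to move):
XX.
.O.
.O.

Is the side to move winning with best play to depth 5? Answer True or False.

X winning at [XX./.O./.O.]: False

ply 1, X at XX./.O./.O. | (0,2)=-1→XXX/.O./.O.*; (1,0)=-1→XX./XO./.O.; (1,2)=-1→XX./.OX/.O.; (2,0)=-1→XX./.O./XO.; (2,2)=-1→XX./.O./.OX
ply 2, O at XXX/.O./.O. | (1,0)=+1→XXX/OO./.O.*; (1,2)=+1→XXX/.OO/.O.; (2,0)=+1→XXX/.O./OO.; (2,2)=+1→XXX/.O./.OO
ply 3, X at XXX/OO./.O. | (1,2)=-1→XXX/OOX/.O.*; (2,0)=-1→XXX/OO./XO.; (2,2)=-1→XXX/OO./.OX
ply 4, O at XXX/OOX/.O. | (2,0)=-1→XXX/OOX/OO.; (2,2)=+1→XXX/OOX/.OO*
ply 5: XXX/OOX/.OO is terminal -1 (X); from XX./.O./.O. depth 5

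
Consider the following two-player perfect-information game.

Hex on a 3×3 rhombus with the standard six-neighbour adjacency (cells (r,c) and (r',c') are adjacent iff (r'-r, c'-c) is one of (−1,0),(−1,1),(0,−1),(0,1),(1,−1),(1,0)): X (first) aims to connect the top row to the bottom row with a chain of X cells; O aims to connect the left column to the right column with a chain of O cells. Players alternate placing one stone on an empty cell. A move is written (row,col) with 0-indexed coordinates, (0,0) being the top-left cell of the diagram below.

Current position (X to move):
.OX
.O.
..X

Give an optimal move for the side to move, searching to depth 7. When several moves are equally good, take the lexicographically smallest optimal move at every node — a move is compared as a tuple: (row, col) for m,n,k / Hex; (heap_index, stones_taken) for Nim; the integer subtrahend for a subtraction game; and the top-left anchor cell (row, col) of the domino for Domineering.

p1 X@[.OX/.O./..X]: (0,0)[XOX/.O./..X]-1 (1,0)[.OX/XO./..X]-1 (1,2)[.OX/.OX/..X]+1* (2,0)[.OX/.O./X.X]-1 (2,1)[.OX/.O./.XX]-1
p2 O@[.OX/.OX/..X] terminal -1; root [.OX/.O./..X] d7

X's best at [.OX/.O./..X]: (1,2)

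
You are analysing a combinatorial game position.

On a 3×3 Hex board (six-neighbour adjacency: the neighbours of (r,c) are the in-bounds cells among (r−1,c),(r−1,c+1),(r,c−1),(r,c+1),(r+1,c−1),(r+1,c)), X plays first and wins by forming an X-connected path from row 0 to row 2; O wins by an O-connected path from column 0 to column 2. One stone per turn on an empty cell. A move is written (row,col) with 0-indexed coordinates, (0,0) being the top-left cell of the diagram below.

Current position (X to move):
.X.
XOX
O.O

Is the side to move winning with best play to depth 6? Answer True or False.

ply 1, X at .X./XOX/O.O | (0,0)=-1→XX./XOX/O.O*; (0,2)=-1→.XX/XOX/O.O; (2,1)=-1→.X./XOX/OXO
ply 2, O at XX./XOX/O.O | (0,2)=+1→XXO/XOX/O.O*; (2,1)=+1→XX./XOX/OOO
ply 3: XXO/XOX/O.O is terminal -1 (X); from .X./XOX/O.O depth 6

X winning at [.X./XOX/O.O]: False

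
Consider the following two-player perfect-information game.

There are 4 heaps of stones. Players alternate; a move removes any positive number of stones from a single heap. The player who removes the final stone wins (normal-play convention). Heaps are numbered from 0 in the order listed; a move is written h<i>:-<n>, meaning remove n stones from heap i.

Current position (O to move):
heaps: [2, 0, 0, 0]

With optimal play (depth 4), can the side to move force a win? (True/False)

ply 1, O at (2,0,0,0) | h0:-1=-1→(1,0,0,0); h0:-2=+1→(0,0,0,0)*
ply 2: (0,0,0,0) is terminal -1 (X); from (2,0,0,0) depth 4

O winning at [(2,0,0,0)]: True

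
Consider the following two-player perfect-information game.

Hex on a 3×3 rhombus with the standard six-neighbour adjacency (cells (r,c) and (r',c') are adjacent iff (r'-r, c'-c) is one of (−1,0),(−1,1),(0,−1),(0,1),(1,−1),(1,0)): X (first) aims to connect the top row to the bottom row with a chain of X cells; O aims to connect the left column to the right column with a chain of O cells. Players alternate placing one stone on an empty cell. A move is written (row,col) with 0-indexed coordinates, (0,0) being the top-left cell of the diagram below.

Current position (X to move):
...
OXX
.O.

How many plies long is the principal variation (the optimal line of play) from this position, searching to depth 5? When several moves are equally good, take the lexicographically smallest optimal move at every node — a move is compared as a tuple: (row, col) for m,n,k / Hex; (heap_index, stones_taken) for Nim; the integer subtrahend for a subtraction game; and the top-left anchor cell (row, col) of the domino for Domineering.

PV length from [.../OXX/.O.]: 5 plies

ply 1, X at .../OXX/.O. | (0,0)=+1→X../OXX/.O.*; (0,1)=+1→.X./OXX/.O.; (0,2)=+1→..X/OXX/.O.; (2,0)=+1→.../OXX/XO.; (2,2)=+1→.../OXX/.OX
ply 2, O at X../OXX/.O. | (0,1)=-1→XO./OXX/.O.*; (0,2)=-1→X.O/OXX/.O.; (2,0)=-1→X../OXX/OO.; (2,2)=-1→X../OXX/.OO
ply 3, X at XO./OXX/.O. | (0,2)=+1→XOX/OXX/.O.*; (2,0)=-1→XO./OXX/XO.; (2,2)=-1→XO./OXX/.OX
ply 4, O at XOX/OXX/.O. | (2,0)=-1→XOX/OXX/OO.*; (2,2)=-1→XOX/OXX/.OO
ply 5, X at XOX/OXX/OO. | (2,2)=+1→XOX/OXX/OOX*
ply 6: XOX/OXX/OOX is terminal -1 (O); from .../OXX/.O. depth 5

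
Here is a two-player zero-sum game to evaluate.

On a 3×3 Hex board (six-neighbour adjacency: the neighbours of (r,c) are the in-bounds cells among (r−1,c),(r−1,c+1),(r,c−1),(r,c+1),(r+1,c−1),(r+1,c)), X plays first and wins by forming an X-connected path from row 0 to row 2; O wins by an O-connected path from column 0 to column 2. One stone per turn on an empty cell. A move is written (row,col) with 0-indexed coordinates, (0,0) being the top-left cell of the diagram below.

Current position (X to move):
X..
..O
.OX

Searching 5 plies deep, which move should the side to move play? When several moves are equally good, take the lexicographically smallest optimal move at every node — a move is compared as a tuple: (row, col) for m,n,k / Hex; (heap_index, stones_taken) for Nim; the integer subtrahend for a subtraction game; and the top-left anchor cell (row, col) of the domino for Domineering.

X's best at [X../..O/.OX]: (2,0)

[X../..O/.OX] X move#1: (0,1):-1/XX./..O/.OX, (0,2):-1/X.X/..O/.OX, (1,0):-1/X../X.O/.OX, (1,1):-1/X../.XO/.OX, (2,0):+1/X../..O/XOX*
[X../..O/XOX] O move#2: (0,1):-1/XO./..O/XOX*, (0,2):-1/X.O/..O/XOX, (1,0):-1/X../O.O/XOX, (1,1):-1/X../.OO/XOX
[XO./..O/XOX] X move#3: (0,2):+1/XOX/..O/XOX*, (1,0):+1/XO./X.O/XOX, (1,1):+1/XO./.XO/XOX
[XOX/..O/XOX] O move#4: (1,0):-1/XOX/O.O/XOX*, (1,1):-1/XOX/.OO/XOX
[XOX/O.O/XOX] X move#5: (1,1):+1/XOX/OXO/XOX*
[XOX/OXO/XOX] end (terminal -1, O#6); searched X../..O/.OX to 5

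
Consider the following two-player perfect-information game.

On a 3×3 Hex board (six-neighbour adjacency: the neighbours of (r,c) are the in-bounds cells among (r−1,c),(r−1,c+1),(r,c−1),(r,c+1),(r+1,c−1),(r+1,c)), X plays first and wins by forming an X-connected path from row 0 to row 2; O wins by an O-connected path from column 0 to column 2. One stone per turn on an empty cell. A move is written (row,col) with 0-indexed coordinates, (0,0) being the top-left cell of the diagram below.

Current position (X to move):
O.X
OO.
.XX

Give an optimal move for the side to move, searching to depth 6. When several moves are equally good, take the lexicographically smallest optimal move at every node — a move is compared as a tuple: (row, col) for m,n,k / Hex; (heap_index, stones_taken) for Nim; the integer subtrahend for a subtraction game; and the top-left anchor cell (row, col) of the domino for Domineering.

ply 1, X at O.X/OO./.XX | (0,1)=-1→OXX/OO./.XX; (1,2)=+1→O.X/OOX/.XX*; (2,0)=-1→O.X/OO./XXX
ply 2: O.X/OOX/.XX is terminal -1 (O); from O.X/OO./.XX depth 6

X's best at [O.X/OO./.XX]: (1,2)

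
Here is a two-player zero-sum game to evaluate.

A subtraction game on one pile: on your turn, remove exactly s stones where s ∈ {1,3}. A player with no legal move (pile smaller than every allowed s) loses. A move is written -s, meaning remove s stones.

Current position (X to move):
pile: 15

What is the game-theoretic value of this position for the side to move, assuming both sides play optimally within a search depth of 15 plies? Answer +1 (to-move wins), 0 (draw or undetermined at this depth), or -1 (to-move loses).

ply 1, X at 15 | -1=+1→14*; -3=+1→12
ply 2, O at 14 | -1=-1→13*; -3=-1→11
ply 3, X at 13 | -1=+1→12*; -3=+1→10
ply 4, O at 12 | -1=-1→11*; -3=-1→9
ply 5, X at 11 | -1=+1→10*; -3=+1→8
ply 6, O at 10 | -1=-1→9*; -3=-1→7
ply 7, X at 9 | -1=+1→8*; -3=+1→6
ply 8, O at 8 | -1=-1→7*; -3=-1→5
ply 9, X at 7 | -1=+1→6*; -3=+1→4
ply 10, O at 6 | -1=-1→5*; -3=-1→3
ply 11, X at 5 | -1=+1→4*; -3=+1→2
ply 12, O at 4 | -1=-1→3*; -3=-1→1
ply 13, X at 3 | -1=+1→2*; -3=+1→0
ply 14, O at 2 | -1=-1→1*
ply 15, X at 1 | -1=+1→0*
ply 16: 0 is terminal -1 (O); from 15 depth 15

value(15, X) = +1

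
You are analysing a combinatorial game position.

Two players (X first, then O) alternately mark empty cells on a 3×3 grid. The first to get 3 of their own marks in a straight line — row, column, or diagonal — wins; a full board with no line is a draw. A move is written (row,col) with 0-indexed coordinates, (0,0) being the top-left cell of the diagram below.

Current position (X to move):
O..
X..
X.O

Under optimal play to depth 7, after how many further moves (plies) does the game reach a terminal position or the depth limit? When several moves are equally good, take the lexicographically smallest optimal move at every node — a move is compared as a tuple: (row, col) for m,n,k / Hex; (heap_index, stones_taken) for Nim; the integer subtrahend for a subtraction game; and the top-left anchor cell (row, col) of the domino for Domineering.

PV length from [O../X../X.O]: 3 plies

p1 X@[O../X../X.O]: (0,1)[OX./X../X.O]-1 (0,2)[O.X/X../X.O]-1 (1,1)[O../XX./X.O]+1* (1,2)[O../X.X/X.O]-1 (2,1)[O../X../XXO]-1
p2 O@[O../XX./X.O]: (0,1)[OO./XX./X.O]-1* (0,2)[O.O/XX./X.O]-1 (1,2)[O../XXO/X.O]-1 (2,1)[O../XX./XOO]-1
p3 X@[OO./XX./X.O]: (0,2)[OOX/XX./X.O]+1* (1,2)[OO./XXX/X.O]+1 (2,1)[OO./XX./XXO]-1
p4 O@[OOX/XX./X.O] terminal -1; root [O../X../X.O] d7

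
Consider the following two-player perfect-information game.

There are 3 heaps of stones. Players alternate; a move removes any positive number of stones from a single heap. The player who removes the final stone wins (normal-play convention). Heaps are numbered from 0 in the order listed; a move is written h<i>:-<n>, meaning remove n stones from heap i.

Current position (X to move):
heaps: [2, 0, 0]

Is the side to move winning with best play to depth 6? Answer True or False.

ply 1, X at (2,0,0) | h0:-1=-1→(1,0,0); h0:-2=+1→(0,0,0)*
ply 2: (0,0,0) is terminal -1 (O); from (2,0,0) depth 6

X winning at [(2,0,0)]: True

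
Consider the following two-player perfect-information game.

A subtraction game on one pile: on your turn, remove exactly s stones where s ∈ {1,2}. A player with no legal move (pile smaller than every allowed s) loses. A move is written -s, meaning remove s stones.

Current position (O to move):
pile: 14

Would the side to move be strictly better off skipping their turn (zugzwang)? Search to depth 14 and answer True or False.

zugzwang(14, O) = False

ply 1, O at 14 | -1=-1→13; -2=+1→12*
ply 2, X at 12 | -1=-1→11*; -2=-1→10
ply 3, O at 11 | -1=-1→10; -2=+1→9*
ply 4, X at 9 | -1=-1→8*; -2=-1→7
ply 5, O at 8 | -1=-1→7; -2=+1→6*
ply 6, X at 6 | -1=-1→5*; -2=-1→4
ply 7, O at 5 | -1=-1→4; -2=+1→3*
ply 8, X at 3 | -1=-1→2*; -2=-1→1
ply 9, O at 2 | -1=-1→1; -2=+1→0*
ply 10: 0 is terminal -1 (X); from 14 depth 14
suppose O passes — search the same position with X to move:
pass> ply 1, X at 14 | -1=-1→13; -2=+1→12*
pass> ply 2, O at 12 | -1=-1→11*; -2=-1→10
pass> ply 3, X at 11 | -1=-1→10; -2=+1→9*
pass> ply 4, O at 9 | -1=-1→8*; -2=-1→7
pass> ply 5, X at 8 | -1=-1→7; -2=+1→6*
pass> ply 6, O at 6 | -1=-1→5*; -2=-1→4
pass> ply 7, X at 5 | -1=-1→4; -2=+1→3*
pass> ply 8, O at 3 | -1=-1→2*; -2=-1→1
pass> ply 9, X at 2 | -1=-1→1; -2=+1→0*
pass> ply 10: 0 is terminal -1 (O); from 14 depth 14
for O: play +1, pass -1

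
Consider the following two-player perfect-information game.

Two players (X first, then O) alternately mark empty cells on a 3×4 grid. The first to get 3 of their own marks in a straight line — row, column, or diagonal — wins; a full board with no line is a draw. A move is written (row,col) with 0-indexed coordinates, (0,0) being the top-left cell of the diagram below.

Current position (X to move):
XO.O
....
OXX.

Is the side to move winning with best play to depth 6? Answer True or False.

X winning at [XO.O/..../OXX.]: True

ply 1, X at XO.O/..../OXX. | (0,2)=+1→XOXO/..../OXX.*; (1,0)=-1→XO.O/X.../OXX.; (1,1)=+1→XO.O/.X../OXX.; (1,2)=-1→XO.O/..X./OXX.; (1,3)=-1→XO.O/...X/OXX.; (2,3)=+1→XO.O/..../OXXX
ply 2, O at XOXO/..../OXX. | (1,0)=-1→XOXO/O.../OXX.*; (1,1)=-1→XOXO/.O../OXX.; (1,2)=-1→XOXO/..O./OXX.; (1,3)=-1→XOXO/...O/OXX.; (2,3)=-1→XOXO/..../OXXO
ply 3, X at XOXO/O.../OXX. | (1,1)=+1→XOXO/OX../OXX.*; (1,2)=+1→XOXO/O.X./OXX.; (1,3)=+1→XOXO/O..X/OXX.; (2,3)=+1→XOXO/O.../OXXX
ply 4: XOXO/OX../OXX. is terminal -1 (O); from XO.O/..../OXX. depth 6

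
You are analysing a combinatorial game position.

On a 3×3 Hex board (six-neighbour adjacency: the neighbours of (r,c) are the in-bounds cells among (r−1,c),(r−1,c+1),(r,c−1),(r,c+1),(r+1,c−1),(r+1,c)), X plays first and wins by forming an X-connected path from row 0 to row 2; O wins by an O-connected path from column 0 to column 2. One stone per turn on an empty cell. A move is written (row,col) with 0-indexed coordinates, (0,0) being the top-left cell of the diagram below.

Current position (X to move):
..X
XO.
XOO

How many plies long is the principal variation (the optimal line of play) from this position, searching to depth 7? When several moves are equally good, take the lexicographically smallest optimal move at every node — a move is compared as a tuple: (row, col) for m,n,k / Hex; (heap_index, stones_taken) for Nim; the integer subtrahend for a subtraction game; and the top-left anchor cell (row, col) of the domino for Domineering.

[..X/XO./XOO] X move#1: (0,0):+1/X.X/XO./XOO*, (0,1):+1/.XX/XO./XOO, (1,2):+1/..X/XOX/XOO
[X.X/XO./XOO] end (terminal -1, O#2); searched ..X/XO./XOO to 7

PV length from [..X/XO./XOO]: 1 ply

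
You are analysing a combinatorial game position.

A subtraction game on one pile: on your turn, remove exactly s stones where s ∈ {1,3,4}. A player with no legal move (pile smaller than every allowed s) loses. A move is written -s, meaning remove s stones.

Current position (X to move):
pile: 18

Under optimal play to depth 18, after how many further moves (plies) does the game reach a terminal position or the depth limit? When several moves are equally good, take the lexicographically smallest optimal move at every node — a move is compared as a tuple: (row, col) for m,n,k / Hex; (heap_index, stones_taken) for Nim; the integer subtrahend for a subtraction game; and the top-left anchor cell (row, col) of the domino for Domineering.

ply 1, X at 18 | -1=-1→17; -3=-1→15; -4=+1→14*
ply 2, O at 14 | -1=-1→13*; -3=-1→11; -4=-1→10
ply 3, X at 13 | -1=-1→12; -3=-1→10; -4=+1→9*
ply 4, O at 9 | -1=-1→8*; -3=-1→6; -4=-1→5
ply 5, X at 8 | -1=+1→7*; -3=-1→5; -4=-1→4
ply 6, O at 7 | -1=-1→6*; -3=-1→4; -4=-1→3
ply 7, X at 6 | -1=-1→5; -3=-1→3; -4=+1→2*
ply 8, O at 2 | -1=-1→1*
ply 9, X at 1 | -1=+1→0*
ply 10: 0 is terminal -1 (O); from 18 depth 18

PV length from [18]: 9 plies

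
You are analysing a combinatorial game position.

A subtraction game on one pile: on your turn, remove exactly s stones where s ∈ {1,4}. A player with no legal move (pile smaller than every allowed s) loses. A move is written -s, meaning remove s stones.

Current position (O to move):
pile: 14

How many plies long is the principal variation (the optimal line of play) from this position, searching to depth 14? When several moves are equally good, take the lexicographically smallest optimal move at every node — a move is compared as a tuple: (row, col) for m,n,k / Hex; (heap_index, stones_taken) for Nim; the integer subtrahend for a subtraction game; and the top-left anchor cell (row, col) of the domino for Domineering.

[14] O move#1: -1:-1/13, -4:+1/10*
[10] X move#2: -1:-1/9*, -4:-1/6
[9] O move#3: -1:-1/8, -4:+1/5*
[5] X move#4: -1:-1/4*, -4:-1/1
[4] O move#5: -1:-1/3, -4:+1/0*
[0] end (terminal -1, X#6); searched 14 to 14

PV length from [14]: 5 plies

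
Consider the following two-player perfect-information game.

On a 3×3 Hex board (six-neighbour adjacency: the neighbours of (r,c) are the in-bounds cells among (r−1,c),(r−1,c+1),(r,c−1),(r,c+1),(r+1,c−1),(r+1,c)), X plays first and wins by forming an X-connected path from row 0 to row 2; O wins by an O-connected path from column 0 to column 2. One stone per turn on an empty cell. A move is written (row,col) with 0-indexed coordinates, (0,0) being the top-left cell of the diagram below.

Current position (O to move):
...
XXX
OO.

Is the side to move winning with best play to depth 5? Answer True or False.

O winning at [.../XXX/OO.]: True

p1 O@[.../XXX/OO.]: (0,0)[O../XXX/OO.]-1 (0,1)[.O./XXX/OO.]-1 (0,2)[..O/XXX/OO.]-1 (2,2)[.../XXX/OOO]+1*
p2 X@[.../XXX/OOO] terminal -1; root [.../XXX/OO.] d5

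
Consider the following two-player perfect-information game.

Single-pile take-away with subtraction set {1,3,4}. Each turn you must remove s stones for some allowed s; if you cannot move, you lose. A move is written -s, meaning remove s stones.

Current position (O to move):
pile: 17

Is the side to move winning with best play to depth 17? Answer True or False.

O winning at [17]: True

p1 O@[17]: -1[16]+1* -3[14]+1 -4[13]-1
p2 X@[16]: -1[15]-1* -3[13]-1 -4[12]-1
p3 O@[15]: -1[14]+1* -3[12]-1 -4[11]-1
p4 X@[14]: -1[13]-1* -3[11]-1 -4[10]-1
p5 O@[13]: -1[12]-1 -3[10]-1 -4[9]+1*
p6 X@[9]: -1[8]-1* -3[6]-1 -4[5]-1
p7 O@[8]: -1[7]+1* -3[5]-1 -4[4]-1
p8 X@[7]: -1[6]-1* -3[4]-1 -4[3]-1
p9 O@[6]: -1[5]-1 -3[3]-1 -4[2]+1*
p10 X@[2]: -1[1]-1*
p11 O@[1]: -1[0]+1*
p12 X@[0] terminal -1; root [17] d17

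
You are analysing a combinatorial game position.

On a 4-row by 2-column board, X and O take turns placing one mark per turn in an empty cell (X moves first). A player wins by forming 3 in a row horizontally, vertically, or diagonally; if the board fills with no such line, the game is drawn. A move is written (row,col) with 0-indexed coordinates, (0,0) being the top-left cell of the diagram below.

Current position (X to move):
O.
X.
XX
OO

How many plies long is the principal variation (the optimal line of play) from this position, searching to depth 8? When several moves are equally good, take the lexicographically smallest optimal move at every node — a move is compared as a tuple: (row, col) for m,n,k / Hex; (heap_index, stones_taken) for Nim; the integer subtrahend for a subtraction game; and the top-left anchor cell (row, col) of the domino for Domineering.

PV length from [O./X./XX/OO]: 2 plies

p1 X@[O./X./XX/OO]: (0,1)[OX/X./XX/OO]+0* (1,1)[O./XX/XX/OO]+0
p2 O@[OX/X./XX/OO]: (1,1)[OX/XO/XX/OO]+0*
p3 X@[OX/XO/XX/OO] terminal +0; root [O./X./XX/OO] d8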